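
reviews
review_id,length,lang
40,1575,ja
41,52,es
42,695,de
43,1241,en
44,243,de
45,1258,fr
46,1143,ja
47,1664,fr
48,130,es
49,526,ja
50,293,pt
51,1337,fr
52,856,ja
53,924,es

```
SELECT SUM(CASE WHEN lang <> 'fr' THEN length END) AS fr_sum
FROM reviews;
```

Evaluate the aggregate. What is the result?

7678

review_id=40: ✓ → 1575
review_id=41: ✓ → 52
review_id=42: ✓ → 695
review_id=43: ✓ → 1241
review_id=44: ✓ → 243
review_id=45: ✗
review_id=46: ✓ → 1143
review_id=47: ✗
review_id=48: ✓ → 130
review_id=49: ✓ → 526
review_id=50: ✓ → 293
review_id=51: ✗
review_id=52: ✓ → 856
review_id=53: ✓ → 924
fr_sum = 1575 + 52 + 695 + 1241 + 243 + 1143 + 130 + 526 + 293 + 856 + 924 = 7678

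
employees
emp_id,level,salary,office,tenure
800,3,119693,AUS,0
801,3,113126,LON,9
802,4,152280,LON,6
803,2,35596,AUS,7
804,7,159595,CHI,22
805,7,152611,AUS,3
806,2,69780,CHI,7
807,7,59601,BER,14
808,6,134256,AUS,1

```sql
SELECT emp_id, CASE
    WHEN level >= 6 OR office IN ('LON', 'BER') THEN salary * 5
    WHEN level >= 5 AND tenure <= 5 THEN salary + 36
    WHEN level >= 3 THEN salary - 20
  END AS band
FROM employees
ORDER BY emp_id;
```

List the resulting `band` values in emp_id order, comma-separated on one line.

119673, 565630, 761400, NULL, 797975, 763055, NULL, 298005, 671280

emp_id=800: level >= 3 → 119673
emp_id=801: level >= 6 OR office IN ('LON', 'BER') → 565630
emp_id=802: level >= 6 OR office IN ('LON', 'BER') → 761400
emp_id=803: (no match → NULL) → NULL
emp_id=804: level >= 6 OR office IN ('LON', 'BER') → 797975
emp_id=805: level >= 6 OR office IN ('LON', 'BER') → 763055
emp_id=806: (no match → NULL) → NULL
emp_id=807: level >= 6 OR office IN ('LON', 'BER') → 298005
emp_id=808: level >= 6 OR office IN ('LON', 'BER') → 671280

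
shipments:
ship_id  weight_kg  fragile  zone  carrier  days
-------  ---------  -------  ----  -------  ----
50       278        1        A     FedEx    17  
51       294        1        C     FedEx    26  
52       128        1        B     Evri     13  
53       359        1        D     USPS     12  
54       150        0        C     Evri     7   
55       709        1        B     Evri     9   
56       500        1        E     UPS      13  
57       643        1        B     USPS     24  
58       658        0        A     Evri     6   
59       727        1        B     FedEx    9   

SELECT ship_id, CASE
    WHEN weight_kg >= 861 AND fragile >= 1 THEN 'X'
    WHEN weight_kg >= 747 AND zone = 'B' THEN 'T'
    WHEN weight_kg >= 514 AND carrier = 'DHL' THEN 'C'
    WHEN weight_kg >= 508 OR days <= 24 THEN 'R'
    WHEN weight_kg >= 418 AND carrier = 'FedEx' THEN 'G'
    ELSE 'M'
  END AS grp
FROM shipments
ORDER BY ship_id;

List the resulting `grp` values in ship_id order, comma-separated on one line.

R, M, R, R, R, R, R, R, R, R

ship_id=50: weight_kg >= 508 OR days <= 24 → R
ship_id=51: ELSE → M
ship_id=52: weight_kg >= 508 OR days <= 24 → R
ship_id=53: weight_kg >= 508 OR days <= 24 → R
ship_id=54: weight_kg >= 508 OR days <= 24 → R
ship_id=55: weight_kg >= 508 OR days <= 24 → R
ship_id=56: weight_kg >= 508 OR days <= 24 → R
ship_id=57: weight_kg >= 508 OR days <= 24 → R
ship_id=58: weight_kg >= 508 OR days <= 24 → R
ship_id=59: weight_kg >= 508 OR days <= 24 → R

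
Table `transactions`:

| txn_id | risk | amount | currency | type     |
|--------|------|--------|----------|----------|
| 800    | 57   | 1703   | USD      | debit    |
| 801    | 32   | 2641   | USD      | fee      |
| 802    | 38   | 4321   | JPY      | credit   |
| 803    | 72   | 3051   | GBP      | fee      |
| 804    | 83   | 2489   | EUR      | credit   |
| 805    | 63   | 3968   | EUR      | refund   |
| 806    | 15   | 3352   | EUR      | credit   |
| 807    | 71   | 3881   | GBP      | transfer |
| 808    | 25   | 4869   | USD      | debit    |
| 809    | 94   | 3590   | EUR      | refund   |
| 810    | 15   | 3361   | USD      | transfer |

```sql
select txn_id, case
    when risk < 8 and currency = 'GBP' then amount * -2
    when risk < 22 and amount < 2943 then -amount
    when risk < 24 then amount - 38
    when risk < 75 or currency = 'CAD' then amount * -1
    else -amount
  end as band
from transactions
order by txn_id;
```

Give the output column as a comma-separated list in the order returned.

txn_id=800: risk < 75 or currency = 'CAD' → -1703
txn_id=801: risk < 75 or currency = 'CAD' → -2641
txn_id=802: risk < 75 or currency = 'CAD' → -4321
txn_id=803: risk < 75 or currency = 'CAD' → -3051
txn_id=804: ELSE → -2489
txn_id=805: risk < 75 or currency = 'CAD' → -3968
txn_id=806: risk < 24 → 3314
txn_id=807: risk < 75 or currency = 'CAD' → -3881
txn_id=808: risk < 75 or currency = 'CAD' → -4869
txn_id=809: ELSE → -3590
txn_id=810: risk < 24 → 3323

-1703, -2641, -4321, -3051, -2489, -3968, 3314, -3881, -4869, -3590, 3323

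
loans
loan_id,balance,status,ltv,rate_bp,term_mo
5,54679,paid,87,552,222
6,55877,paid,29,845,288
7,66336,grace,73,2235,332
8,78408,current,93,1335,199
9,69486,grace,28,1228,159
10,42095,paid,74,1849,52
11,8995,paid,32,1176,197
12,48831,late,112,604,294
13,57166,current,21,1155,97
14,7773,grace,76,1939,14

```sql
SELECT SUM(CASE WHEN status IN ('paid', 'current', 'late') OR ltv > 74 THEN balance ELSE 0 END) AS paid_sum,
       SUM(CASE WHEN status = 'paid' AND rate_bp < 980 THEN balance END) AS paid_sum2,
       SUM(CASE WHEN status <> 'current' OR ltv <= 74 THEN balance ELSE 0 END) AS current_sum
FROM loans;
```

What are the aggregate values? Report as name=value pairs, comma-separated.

paid_sum=353824, paid_sum2=110556, current_sum=411238

[paid_sum: status IN ('paid', 'current', 'late') OR ltv > 74]
loan_id=5: ✓ → 54679
loan_id=6: ✓ → 55877
loan_id=7: ✗
loan_id=8: ✓ → 78408
loan_id=9: ✗
loan_id=10: ✓ → 42095
loan_id=11: ✓ → 8995
loan_id=12: ✓ → 48831
loan_id=13: ✓ → 57166
loan_id=14: ✓ → 7773
paid_sum = 54679 + 55877 + 78408 + 42095 + 8995 + 48831 + 57166 + 7773 = 353824
—
[paid_sum2: status = 'paid' AND rate_bp < 980]
loan_id=5: ✓ → 54679
loan_id=6: ✓ → 55877
loan_id=7: ✗
loan_id=8: ✗
loan_id=9: ✗
loan_id=10: ✗
loan_id=11: ✗
loan_id=12: ✗
loan_id=13: ✗
loan_id=14: ✗
paid_sum2 = 54679 + 55877 = 110556
—
[current_sum: status <> 'current' OR ltv <= 74]
loan_id=5: ✓ → 54679
loan_id=6: ✓ → 55877
loan_id=7: ✓ → 66336
loan_id=8: ✗
loan_id=9: ✓ → 69486
loan_id=10: ✓ → 42095
loan_id=11: ✓ → 8995
loan_id=12: ✓ → 48831
loan_id=13: ✓ → 57166
loan_id=14: ✓ → 7773
current_sum = 54679 + 55877 + 66336 + 69486 + 42095 + 8995 + 48831 + 57166 + 7773 = 411238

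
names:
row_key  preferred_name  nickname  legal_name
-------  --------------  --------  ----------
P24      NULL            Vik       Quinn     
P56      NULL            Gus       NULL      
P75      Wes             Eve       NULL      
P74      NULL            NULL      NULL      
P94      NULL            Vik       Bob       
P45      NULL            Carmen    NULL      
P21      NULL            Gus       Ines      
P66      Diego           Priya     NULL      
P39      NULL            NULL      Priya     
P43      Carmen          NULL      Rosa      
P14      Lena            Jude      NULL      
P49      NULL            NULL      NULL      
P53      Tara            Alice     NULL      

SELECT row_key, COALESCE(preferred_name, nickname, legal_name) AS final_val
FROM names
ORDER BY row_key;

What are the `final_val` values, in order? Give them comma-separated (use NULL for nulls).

row_key=P14: preferred_name=Lena → Lena
row_key=P21: preferred_name=NULL, nickname=Gus → Gus
row_key=P24: preferred_name=NULL, nickname=Vik → Vik
row_key=P39: preferred_name=NULL, nickname=NULL, legal_name=Priya → Priya
row_key=P43: preferred_name=Carmen → Carmen
row_key=P45: preferred_name=NULL, nickname=Carmen → Carmen
row_key=P49: preferred_name=NULL, nickname=NULL, legal_name=NULL (all NULL) → NULL
row_key=P53: preferred_name=Tara → Tara
row_key=P56: preferred_name=NULL, nickname=Gus → Gus
row_key=P66: preferred_name=Diego → Diego
row_key=P74: preferred_name=NULL, nickname=NULL, legal_name=NULL (all NULL) → NULL
row_key=P75: preferred_name=Wes → Wes
row_key=P94: preferred_name=NULL, nickname=Vik → Vik

Lena, Gus, Vik, Priya, Carmen, Carmen, NULL, Tara, Gus, Diego, NULL, Wes, Vik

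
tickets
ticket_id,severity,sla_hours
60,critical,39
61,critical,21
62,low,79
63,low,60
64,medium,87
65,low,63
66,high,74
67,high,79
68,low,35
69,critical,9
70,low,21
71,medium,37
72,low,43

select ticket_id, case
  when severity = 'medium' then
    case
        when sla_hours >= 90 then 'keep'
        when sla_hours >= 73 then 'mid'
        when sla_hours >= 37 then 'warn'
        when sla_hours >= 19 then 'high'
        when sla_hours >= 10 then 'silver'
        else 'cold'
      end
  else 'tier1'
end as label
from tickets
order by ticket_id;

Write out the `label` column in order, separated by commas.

ticket_id=60: severity='critical' → outer ELSE → tier1
ticket_id=61: severity='critical' → outer ELSE → tier1
ticket_id=62: severity='low' → outer ELSE → tier1
ticket_id=63: severity='low' → outer ELSE → tier1
ticket_id=64: severity='medium' → inner[sla_hours >= 73] → mid
ticket_id=65: severity='low' → outer ELSE → tier1
ticket_id=66: severity='high' → outer ELSE → tier1
ticket_id=67: severity='high' → outer ELSE → tier1
ticket_id=68: severity='low' → outer ELSE → tier1
ticket_id=69: severity='critical' → outer ELSE → tier1
ticket_id=70: severity='low' → outer ELSE → tier1
ticket_id=71: severity='medium' → inner[sla_hours >= 37] → warn
ticket_id=72: severity='low' → outer ELSE → tier1

tier1, tier1, tier1, tier1, mid, tier1, tier1, tier1, tier1, tier1, tier1, warn, tier1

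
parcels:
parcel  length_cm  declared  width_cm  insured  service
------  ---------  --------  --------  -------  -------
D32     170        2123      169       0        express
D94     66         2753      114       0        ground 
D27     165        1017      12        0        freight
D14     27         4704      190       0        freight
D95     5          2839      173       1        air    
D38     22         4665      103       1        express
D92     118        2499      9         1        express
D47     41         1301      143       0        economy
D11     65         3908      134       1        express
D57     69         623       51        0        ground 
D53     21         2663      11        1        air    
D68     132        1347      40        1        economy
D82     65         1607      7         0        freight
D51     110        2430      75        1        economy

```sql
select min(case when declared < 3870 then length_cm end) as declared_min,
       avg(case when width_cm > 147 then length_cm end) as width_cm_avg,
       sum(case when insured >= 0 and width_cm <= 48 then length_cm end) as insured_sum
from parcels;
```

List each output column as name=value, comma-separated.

[declared_min: declared < 3870]
parcel=D32: ✓ → 170
parcel=D94: ✓ → 66
parcel=D27: ✓ → 165
parcel=D14: ✗
parcel=D95: ✓ → 5
parcel=D38: ✗
parcel=D92: ✓ → 118
parcel=D47: ✓ → 41
parcel=D11: ✗
parcel=D57: ✓ → 69
parcel=D53: ✓ → 21
parcel=D68: ✓ → 132
parcel=D82: ✓ → 65
parcel=D51: ✓ → 110
declared_min = MIN(170, 66, 165, 5, 118, 41, 69, 21, 132, 65, 110) = 5
—
[width_cm_avg: width_cm > 147]
parcel=D32: ✓ → 170
parcel=D94: ✗
parcel=D27: ✗
parcel=D14: ✓ → 27
parcel=D95: ✓ → 5
parcel=D38: ✗
parcel=D92: ✗
parcel=D47: ✗
parcel=D11: ✗
parcel=D57: ✗
parcel=D53: ✗
parcel=D68: ✗
parcel=D82: ✗
parcel=D51: ✗
width_cm_avg = (170 + 27 + 5) / 3 = 67.3333333333
—
[insured_sum: insured >= 0 and width_cm <= 48]
parcel=D32: ✗
parcel=D94: ✗
parcel=D27: ✓ → 165
parcel=D14: ✗
parcel=D95: ✗
parcel=D38: ✗
parcel=D92: ✓ → 118
parcel=D47: ✗
parcel=D11: ✗
parcel=D57: ✗
parcel=D53: ✓ → 21
parcel=D68: ✓ → 132
parcel=D82: ✓ → 65
parcel=D51: ✗
insured_sum = 165 + 118 + 21 + 132 + 65 = 501

declared_min=5, width_cm_avg=67.3333333333, insured_sum=501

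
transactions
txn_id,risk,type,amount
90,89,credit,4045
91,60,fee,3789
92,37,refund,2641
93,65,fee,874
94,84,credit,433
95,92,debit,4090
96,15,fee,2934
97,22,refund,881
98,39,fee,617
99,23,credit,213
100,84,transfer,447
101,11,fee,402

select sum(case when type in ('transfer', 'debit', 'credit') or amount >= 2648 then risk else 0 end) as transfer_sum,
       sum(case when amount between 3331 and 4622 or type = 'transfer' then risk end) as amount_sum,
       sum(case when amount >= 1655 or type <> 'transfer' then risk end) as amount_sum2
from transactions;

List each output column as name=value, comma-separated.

transfer_sum=447, amount_sum=325, amount_sum2=537

[transfer_sum: type in ('transfer', 'debit', 'credit') or amount >= 2648]
txn_id=90: ✓ → 89
txn_id=91: ✓ → 60
txn_id=92: ✗
txn_id=93: ✗
txn_id=94: ✓ → 84
txn_id=95: ✓ → 92
txn_id=96: ✓ → 15
txn_id=97: ✗
txn_id=98: ✗
txn_id=99: ✓ → 23
txn_id=100: ✓ → 84
txn_id=101: ✗
transfer_sum = 89 + 60 + 84 + 92 + 15 + 23 + 84 = 447
—
[amount_sum: amount between 3331 and 4622 or type = 'transfer']
txn_id=90: ✓ → 89
txn_id=91: ✓ → 60
txn_id=92: ✗
txn_id=93: ✗
txn_id=94: ✗
txn_id=95: ✓ → 92
txn_id=96: ✗
txn_id=97: ✗
txn_id=98: ✗
txn_id=99: ✗
txn_id=100: ✓ → 84
txn_id=101: ✗
amount_sum = 89 + 60 + 92 + 84 = 325
—
[amount_sum2: amount >= 1655 or type <> 'transfer']
txn_id=90: ✓ → 89
txn_id=91: ✓ → 60
txn_id=92: ✓ → 37
txn_id=93: ✓ → 65
txn_id=94: ✓ → 84
txn_id=95: ✓ → 92
txn_id=96: ✓ → 15
txn_id=97: ✓ → 22
txn_id=98: ✓ → 39
txn_id=99: ✓ → 23
txn_id=100: ✗
txn_id=101: ✓ → 11
amount_sum2 = 89 + 60 + 37 + 65 + 84 + 92 + 15 + 22 + 39 + 23 + 11 = 537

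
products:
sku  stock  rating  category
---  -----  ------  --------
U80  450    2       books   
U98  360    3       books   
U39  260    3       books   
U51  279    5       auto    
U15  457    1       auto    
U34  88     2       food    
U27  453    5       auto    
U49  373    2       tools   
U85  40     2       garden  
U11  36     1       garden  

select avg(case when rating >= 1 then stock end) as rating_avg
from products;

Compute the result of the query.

sku=U80: ✓ → 450
sku=U98: ✓ → 360
sku=U39: ✓ → 260
sku=U51: ✓ → 279
sku=U15: ✓ → 457
sku=U34: ✓ → 88
sku=U27: ✓ → 453
sku=U49: ✓ → 373
sku=U85: ✓ → 40
sku=U11: ✓ → 36
rating_avg = (450 + 360 + 260 + 279 + 457 + 88 + 453 + 373 + 40 + 36) / 10 = 279.6

279.6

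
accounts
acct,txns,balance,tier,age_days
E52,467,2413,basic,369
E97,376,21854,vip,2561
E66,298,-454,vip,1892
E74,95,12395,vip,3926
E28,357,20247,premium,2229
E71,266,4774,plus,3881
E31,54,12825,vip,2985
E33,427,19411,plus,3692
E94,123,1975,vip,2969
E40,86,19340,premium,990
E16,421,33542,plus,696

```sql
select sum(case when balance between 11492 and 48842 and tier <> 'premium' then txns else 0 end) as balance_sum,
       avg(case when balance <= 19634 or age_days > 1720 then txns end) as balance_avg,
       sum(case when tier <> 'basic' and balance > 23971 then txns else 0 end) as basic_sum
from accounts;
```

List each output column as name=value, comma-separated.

balance_sum=1373, balance_avg=254.9, basic_sum=421

[balance_sum: balance between 11492 and 48842 and tier <> 'premium']
acct=E52: ✗
acct=E97: ✓ → 376
acct=E66: ✗
acct=E74: ✓ → 95
acct=E28: ✗
acct=E71: ✗
acct=E31: ✓ → 54
acct=E33: ✓ → 427
acct=E94: ✗
acct=E40: ✗
acct=E16: ✓ → 421
balance_sum = 376 + 95 + 54 + 427 + 421 = 1373
—
[balance_avg: balance <= 19634 or age_days > 1720]
acct=E52: ✓ → 467
acct=E97: ✓ → 376
acct=E66: ✓ → 298
acct=E74: ✓ → 95
acct=E28: ✓ → 357
acct=E71: ✓ → 266
acct=E31: ✓ → 54
acct=E33: ✓ → 427
acct=E94: ✓ → 123
acct=E40: ✓ → 86
acct=E16: ✗
balance_avg = (467 + 376 + 298 + 95 + 357 + 266 + 54 + 427 + 123 + 86) / 10 = 254.9
—
[basic_sum: tier <> 'basic' and balance > 23971]
acct=E52: ✗
acct=E97: ✗
acct=E66: ✗
acct=E74: ✗
acct=E28: ✗
acct=E71: ✗
acct=E31: ✗
acct=E33: ✗
acct=E94: ✗
acct=E40: ✗
acct=E16: ✓ → 421
basic_sum = 421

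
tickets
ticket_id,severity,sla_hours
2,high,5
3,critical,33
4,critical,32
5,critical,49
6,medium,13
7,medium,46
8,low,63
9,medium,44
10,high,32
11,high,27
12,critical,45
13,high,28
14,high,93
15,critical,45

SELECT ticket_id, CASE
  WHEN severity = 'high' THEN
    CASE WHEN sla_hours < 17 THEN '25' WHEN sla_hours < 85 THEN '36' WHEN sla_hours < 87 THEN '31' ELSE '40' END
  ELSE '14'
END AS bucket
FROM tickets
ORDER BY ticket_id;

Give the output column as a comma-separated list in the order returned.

ticket_id=2: severity='high' → inner[sla_hours < 17] → 25
ticket_id=3: severity='critical' → outer ELSE → 14
ticket_id=4: severity='critical' → outer ELSE → 14
ticket_id=5: severity='critical' → outer ELSE → 14
ticket_id=6: severity='medium' → outer ELSE → 14
ticket_id=7: severity='medium' → outer ELSE → 14
ticket_id=8: severity='low' → outer ELSE → 14
ticket_id=9: severity='medium' → outer ELSE → 14
ticket_id=10: severity='high' → inner[sla_hours < 85] → 36
ticket_id=11: severity='high' → inner[sla_hours < 85] → 36
ticket_id=12: severity='critical' → outer ELSE → 14
ticket_id=13: severity='high' → inner[sla_hours < 85] → 36
ticket_id=14: severity='high' → inner[ELSE] → 40
ticket_id=15: severity='critical' → outer ELSE → 14

25, 14, 14, 14, 14, 14, 14, 14, 36, 36, 14, 36, 40, 14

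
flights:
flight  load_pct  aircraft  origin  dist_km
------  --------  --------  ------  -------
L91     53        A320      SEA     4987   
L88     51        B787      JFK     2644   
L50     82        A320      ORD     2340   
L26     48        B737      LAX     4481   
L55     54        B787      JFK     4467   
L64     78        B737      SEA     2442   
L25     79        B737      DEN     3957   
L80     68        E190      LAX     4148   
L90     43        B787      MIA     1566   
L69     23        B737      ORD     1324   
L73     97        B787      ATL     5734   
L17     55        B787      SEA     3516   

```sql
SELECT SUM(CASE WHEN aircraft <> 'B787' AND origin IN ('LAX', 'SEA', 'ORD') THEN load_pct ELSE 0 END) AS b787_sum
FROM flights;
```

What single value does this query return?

flight=L91: ✓ → 53
flight=L88: ✗
flight=L50: ✓ → 82
flight=L26: ✓ → 48
flight=L55: ✗
flight=L64: ✓ → 78
flight=L25: ✗
flight=L80: ✓ → 68
flight=L90: ✗
flight=L69: ✓ → 23
flight=L73: ✗
flight=L17: ✗
b787_sum = 53 + 82 + 48 + 78 + 68 + 23 = 352

352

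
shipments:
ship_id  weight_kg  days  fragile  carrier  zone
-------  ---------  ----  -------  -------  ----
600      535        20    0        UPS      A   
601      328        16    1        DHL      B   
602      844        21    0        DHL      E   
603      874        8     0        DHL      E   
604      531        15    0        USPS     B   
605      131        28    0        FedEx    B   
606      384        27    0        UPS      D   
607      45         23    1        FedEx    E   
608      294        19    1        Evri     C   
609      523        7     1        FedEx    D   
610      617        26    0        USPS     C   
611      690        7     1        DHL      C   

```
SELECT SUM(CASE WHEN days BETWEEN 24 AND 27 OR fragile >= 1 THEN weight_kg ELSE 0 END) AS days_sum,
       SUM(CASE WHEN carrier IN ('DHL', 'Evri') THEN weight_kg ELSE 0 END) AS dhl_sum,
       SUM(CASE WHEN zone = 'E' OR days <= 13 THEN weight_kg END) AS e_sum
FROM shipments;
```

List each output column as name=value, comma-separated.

days_sum=2881, dhl_sum=3030, e_sum=2976

[days_sum: days BETWEEN 24 AND 27 OR fragile >= 1]
ship_id=600: ✗
ship_id=601: ✓ → 328
ship_id=602: ✗
ship_id=603: ✗
ship_id=604: ✗
ship_id=605: ✗
ship_id=606: ✓ → 384
ship_id=607: ✓ → 45
ship_id=608: ✓ → 294
ship_id=609: ✓ → 523
ship_id=610: ✓ → 617
ship_id=611: ✓ → 690
days_sum = 328 + 384 + 45 + 294 + 523 + 617 + 690 = 2881
—
[dhl_sum: carrier IN ('DHL', 'Evri')]
ship_id=600: ✗
ship_id=601: ✓ → 328
ship_id=602: ✓ → 844
ship_id=603: ✓ → 874
ship_id=604: ✗
ship_id=605: ✗
ship_id=606: ✗
ship_id=607: ✗
ship_id=608: ✓ → 294
ship_id=609: ✗
ship_id=610: ✗
ship_id=611: ✓ → 690
dhl_sum = 328 + 844 + 874 + 294 + 690 = 3030
—
[e_sum: zone = 'E' OR days <= 13]
ship_id=600: ✗
ship_id=601: ✗
ship_id=602: ✓ → 844
ship_id=603: ✓ → 874
ship_id=604: ✗
ship_id=605: ✗
ship_id=606: ✗
ship_id=607: ✓ → 45
ship_id=608: ✗
ship_id=609: ✓ → 523
ship_id=610: ✗
ship_id=611: ✓ → 690
e_sum = 844 + 874 + 45 + 523 + 690 = 2976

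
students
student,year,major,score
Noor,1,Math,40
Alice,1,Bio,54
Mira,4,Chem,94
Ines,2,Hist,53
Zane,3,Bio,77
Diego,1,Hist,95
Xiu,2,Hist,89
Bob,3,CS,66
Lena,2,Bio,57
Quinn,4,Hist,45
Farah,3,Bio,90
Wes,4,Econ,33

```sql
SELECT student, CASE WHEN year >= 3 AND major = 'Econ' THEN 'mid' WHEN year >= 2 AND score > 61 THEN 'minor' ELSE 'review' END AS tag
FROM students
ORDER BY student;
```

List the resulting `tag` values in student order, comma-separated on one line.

review, minor, review, minor, review, review, minor, review, review, mid, minor, minor

student=Alice: ELSE → review
student=Bob: year >= 2 AND score > 61 → minor
student=Diego: ELSE → review
student=Farah: year >= 2 AND score > 61 → minor
student=Ines: ELSE → review
student=Lena: ELSE → review
student=Mira: year >= 2 AND score > 61 → minor
student=Noor: ELSE → review
student=Quinn: ELSE → review
student=Wes: year >= 3 AND major = 'Econ' → mid
student=Xiu: year >= 2 AND score > 61 → minor
student=Zane: year >= 2 AND score > 61 → minor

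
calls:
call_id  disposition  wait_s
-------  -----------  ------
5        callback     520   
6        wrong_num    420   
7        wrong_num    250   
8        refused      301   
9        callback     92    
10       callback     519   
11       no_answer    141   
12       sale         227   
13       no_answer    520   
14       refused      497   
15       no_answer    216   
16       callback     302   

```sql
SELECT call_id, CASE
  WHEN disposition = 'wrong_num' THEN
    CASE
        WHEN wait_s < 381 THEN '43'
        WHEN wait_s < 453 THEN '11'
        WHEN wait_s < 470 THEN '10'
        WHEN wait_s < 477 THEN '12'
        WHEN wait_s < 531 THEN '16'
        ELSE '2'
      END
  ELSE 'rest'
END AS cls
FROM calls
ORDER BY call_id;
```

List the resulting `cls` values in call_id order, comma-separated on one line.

rest, 11, 43, rest, rest, rest, rest, rest, rest, rest, rest, rest

call_id=5: disposition='callback' → outer ELSE → rest
call_id=6: disposition='wrong_num' → inner[wait_s < 453] → 11
call_id=7: disposition='wrong_num' → inner[wait_s < 381] → 43
call_id=8: disposition='refused' → outer ELSE → rest
call_id=9: disposition='callback' → outer ELSE → rest
call_id=10: disposition='callback' → outer ELSE → rest
call_id=11: disposition='no_answer' → outer ELSE → rest
call_id=12: disposition='sale' → outer ELSE → rest
call_id=13: disposition='no_answer' → outer ELSE → rest
call_id=14: disposition='refused' → outer ELSE → rest
call_id=15: disposition='no_answer' → outer ELSE → rest
call_id=16: disposition='callback' → outer ELSE → rest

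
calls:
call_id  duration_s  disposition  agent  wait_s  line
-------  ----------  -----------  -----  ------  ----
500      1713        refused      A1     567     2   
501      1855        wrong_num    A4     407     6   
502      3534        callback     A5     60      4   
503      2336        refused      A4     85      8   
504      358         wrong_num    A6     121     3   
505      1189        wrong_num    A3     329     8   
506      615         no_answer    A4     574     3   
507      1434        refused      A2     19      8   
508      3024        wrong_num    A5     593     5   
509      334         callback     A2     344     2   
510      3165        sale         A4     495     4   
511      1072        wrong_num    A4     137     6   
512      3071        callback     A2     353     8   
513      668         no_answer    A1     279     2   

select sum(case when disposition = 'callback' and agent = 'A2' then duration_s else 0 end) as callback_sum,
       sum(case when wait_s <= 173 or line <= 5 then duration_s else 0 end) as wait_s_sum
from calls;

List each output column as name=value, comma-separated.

[callback_sum: disposition = 'callback' and agent = 'A2']
call_id=500: ✗
call_id=501: ✗
call_id=502: ✗
call_id=503: ✗
call_id=504: ✗
call_id=505: ✗
call_id=506: ✗
call_id=507: ✗
call_id=508: ✗
call_id=509: ✓ → 334
call_id=510: ✗
call_id=511: ✗
call_id=512: ✓ → 3071
call_id=513: ✗
callback_sum = 334 + 3071 = 3405
—
[wait_s_sum: wait_s <= 173 or line <= 5]
call_id=500: ✓ → 1713
call_id=501: ✗
call_id=502: ✓ → 3534
call_id=503: ✓ → 2336
call_id=504: ✓ → 358
call_id=505: ✗
call_id=506: ✓ → 615
call_id=507: ✓ → 1434
call_id=508: ✓ → 3024
call_id=509: ✓ → 334
call_id=510: ✓ → 3165
call_id=511: ✓ → 1072
call_id=512: ✗
call_id=513: ✓ → 668
wait_s_sum = 1713 + 3534 + 2336 + 358 + 615 + 1434 + 3024 + 334 + 3165 + 1072 + 668 = 18253

callback_sum=3405, wait_s_sum=18253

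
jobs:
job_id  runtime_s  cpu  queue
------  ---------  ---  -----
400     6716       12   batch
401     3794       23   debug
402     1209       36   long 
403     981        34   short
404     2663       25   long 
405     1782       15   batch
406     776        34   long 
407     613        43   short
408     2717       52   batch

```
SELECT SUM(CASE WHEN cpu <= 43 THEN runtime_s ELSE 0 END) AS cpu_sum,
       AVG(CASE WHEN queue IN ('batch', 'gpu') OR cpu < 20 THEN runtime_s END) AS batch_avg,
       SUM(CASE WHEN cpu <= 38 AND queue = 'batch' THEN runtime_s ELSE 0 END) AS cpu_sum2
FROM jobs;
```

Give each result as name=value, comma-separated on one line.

cpu_sum=18534, batch_avg=3738.3333333333, cpu_sum2=8498

[cpu_sum: cpu <= 43]
job_id=400: ✓ → 6716
job_id=401: ✓ → 3794
job_id=402: ✓ → 1209
job_id=403: ✓ → 981
job_id=404: ✓ → 2663
job_id=405: ✓ → 1782
job_id=406: ✓ → 776
job_id=407: ✓ → 613
job_id=408: ✗
cpu_sum = 6716 + 3794 + 1209 + 981 + 2663 + 1782 + 776 + 613 = 18534
—
[batch_avg: queue IN ('batch', 'gpu') OR cpu < 20]
job_id=400: ✓ → 6716
job_id=401: ✗
job_id=402: ✗
job_id=403: ✗
job_id=404: ✗
job_id=405: ✓ → 1782
job_id=406: ✗
job_id=407: ✗
job_id=408: ✓ → 2717
batch_avg = (6716 + 1782 + 2717) / 3 = 3738.3333333333
—
[cpu_sum2: cpu <= 38 AND queue = 'batch']
job_id=400: ✓ → 6716
job_id=401: ✗
job_id=402: ✗
job_id=403: ✗
job_id=404: ✗
job_id=405: ✓ → 1782
job_id=406: ✗
job_id=407: ✗
job_id=408: ✗
cpu_sum2 = 6716 + 1782 = 8498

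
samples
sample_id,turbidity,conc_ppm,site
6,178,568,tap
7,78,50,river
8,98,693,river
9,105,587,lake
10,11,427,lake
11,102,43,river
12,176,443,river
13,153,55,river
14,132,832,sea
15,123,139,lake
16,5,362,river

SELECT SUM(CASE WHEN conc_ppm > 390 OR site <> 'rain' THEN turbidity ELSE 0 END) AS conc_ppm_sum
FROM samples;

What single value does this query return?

1161

sample_id=6: ✓ → 178
sample_id=7: ✓ → 78
sample_id=8: ✓ → 98
sample_id=9: ✓ → 105
sample_id=10: ✓ → 11
sample_id=11: ✓ → 102
sample_id=12: ✓ → 176
sample_id=13: ✓ → 153
sample_id=14: ✓ → 132
sample_id=15: ✓ → 123
sample_id=16: ✓ → 5
conc_ppm_sum = 178 + 78 + 98 + 105 + 11 + 102 + 176 + 153 + 132 + 123 + 5 = 1161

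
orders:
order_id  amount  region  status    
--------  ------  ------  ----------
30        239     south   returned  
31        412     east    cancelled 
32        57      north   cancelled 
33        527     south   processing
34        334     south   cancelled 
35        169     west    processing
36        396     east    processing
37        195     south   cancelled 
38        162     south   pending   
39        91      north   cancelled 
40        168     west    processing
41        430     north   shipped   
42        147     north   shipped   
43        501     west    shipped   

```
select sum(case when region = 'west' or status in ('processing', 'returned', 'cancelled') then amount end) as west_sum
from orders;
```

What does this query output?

order_id=30: ✓ → 239
order_id=31: ✓ → 412
order_id=32: ✓ → 57
order_id=33: ✓ → 527
order_id=34: ✓ → 334
order_id=35: ✓ → 169
order_id=36: ✓ → 396
order_id=37: ✓ → 195
order_id=38: ✗
order_id=39: ✓ → 91
order_id=40: ✓ → 168
order_id=41: ✗
order_id=42: ✗
order_id=43: ✓ → 501
west_sum = 239 + 412 + 57 + 527 + 334 + 169 + 396 + 195 + 91 + 168 + 501 = 3089

3089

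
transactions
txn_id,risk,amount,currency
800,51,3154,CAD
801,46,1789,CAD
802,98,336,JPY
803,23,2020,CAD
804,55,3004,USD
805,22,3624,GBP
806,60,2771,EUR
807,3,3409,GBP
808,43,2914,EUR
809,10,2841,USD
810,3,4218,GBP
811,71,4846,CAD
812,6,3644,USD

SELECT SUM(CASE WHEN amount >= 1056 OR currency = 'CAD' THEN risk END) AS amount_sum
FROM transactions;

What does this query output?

393

txn_id=800: ✓ → 51
txn_id=801: ✓ → 46
txn_id=802: ✗
txn_id=803: ✓ → 23
txn_id=804: ✓ → 55
txn_id=805: ✓ → 22
txn_id=806: ✓ → 60
txn_id=807: ✓ → 3
txn_id=808: ✓ → 43
txn_id=809: ✓ → 10
txn_id=810: ✓ → 3
txn_id=811: ✓ → 71
txn_id=812: ✓ → 6
amount_sum = 51 + 46 + 23 + 55 + 22 + 60 + 3 + 43 + 10 + 3 + 71 + 6 = 393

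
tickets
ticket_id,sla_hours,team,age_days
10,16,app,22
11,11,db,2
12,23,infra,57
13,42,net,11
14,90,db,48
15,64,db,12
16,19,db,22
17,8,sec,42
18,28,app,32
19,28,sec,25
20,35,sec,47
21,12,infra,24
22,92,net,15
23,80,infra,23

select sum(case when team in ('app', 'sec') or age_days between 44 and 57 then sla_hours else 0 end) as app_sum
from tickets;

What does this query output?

ticket_id=10: ✓ → 16
ticket_id=11: ✗
ticket_id=12: ✓ → 23
ticket_id=13: ✗
ticket_id=14: ✓ → 90
ticket_id=15: ✗
ticket_id=16: ✗
ticket_id=17: ✓ → 8
ticket_id=18: ✓ → 28
ticket_id=19: ✓ → 28
ticket_id=20: ✓ → 35
ticket_id=21: ✗
ticket_id=22: ✗
ticket_id=23: ✗
app_sum = 16 + 23 + 90 + 8 + 28 + 28 + 35 = 228

228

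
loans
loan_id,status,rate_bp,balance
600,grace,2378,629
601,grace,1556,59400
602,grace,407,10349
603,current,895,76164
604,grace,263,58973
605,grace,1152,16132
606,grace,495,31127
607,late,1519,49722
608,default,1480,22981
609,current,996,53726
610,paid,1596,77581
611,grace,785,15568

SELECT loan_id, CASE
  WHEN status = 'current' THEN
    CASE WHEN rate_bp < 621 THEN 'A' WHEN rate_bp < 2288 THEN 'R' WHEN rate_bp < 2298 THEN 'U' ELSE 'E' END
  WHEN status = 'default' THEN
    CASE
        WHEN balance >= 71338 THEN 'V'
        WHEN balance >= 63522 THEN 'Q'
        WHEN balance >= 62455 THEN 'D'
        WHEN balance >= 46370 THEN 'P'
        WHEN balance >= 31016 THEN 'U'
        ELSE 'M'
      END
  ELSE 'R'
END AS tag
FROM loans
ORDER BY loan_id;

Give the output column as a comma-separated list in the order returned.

R, R, R, R, R, R, R, R, M, R, R, R

loan_id=600: status='grace' → outer ELSE → R
loan_id=601: status='grace' → outer ELSE → R
loan_id=602: status='grace' → outer ELSE → R
loan_id=603: status='current' → inner[rate_bp < 2288] → R
loan_id=604: status='grace' → outer ELSE → R
loan_id=605: status='grace' → outer ELSE → R
loan_id=606: status='grace' → outer ELSE → R
loan_id=607: status='late' → outer ELSE → R
loan_id=608: status='default' → inner[ELSE] → M
loan_id=609: status='current' → inner[rate_bp < 2288] → R
loan_id=610: status='paid' → outer ELSE → R
loan_id=611: status='grace' → outer ELSE → R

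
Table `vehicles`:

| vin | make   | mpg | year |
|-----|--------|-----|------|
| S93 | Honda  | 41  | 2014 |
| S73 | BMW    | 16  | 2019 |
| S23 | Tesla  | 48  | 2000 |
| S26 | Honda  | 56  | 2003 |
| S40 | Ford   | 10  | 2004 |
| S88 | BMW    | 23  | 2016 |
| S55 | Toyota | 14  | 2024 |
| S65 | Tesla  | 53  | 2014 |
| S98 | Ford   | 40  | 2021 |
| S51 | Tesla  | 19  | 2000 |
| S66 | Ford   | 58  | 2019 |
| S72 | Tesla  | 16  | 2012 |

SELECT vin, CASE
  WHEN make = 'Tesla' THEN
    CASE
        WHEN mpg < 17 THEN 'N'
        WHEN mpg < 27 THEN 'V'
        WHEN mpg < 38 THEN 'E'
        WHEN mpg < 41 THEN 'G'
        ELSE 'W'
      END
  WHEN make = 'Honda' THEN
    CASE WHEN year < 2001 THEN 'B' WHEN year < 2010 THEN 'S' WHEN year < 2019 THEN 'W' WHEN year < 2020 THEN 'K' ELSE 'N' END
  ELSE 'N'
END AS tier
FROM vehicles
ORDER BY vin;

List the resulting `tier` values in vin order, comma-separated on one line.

W, S, N, V, N, W, N, N, N, N, W, N

vin=S23: make='Tesla' → inner[ELSE] → W
vin=S26: make='Honda' → inner[year < 2010] → S
vin=S40: make='Ford' → outer ELSE → N
vin=S51: make='Tesla' → inner[mpg < 27] → V
vin=S55: make='Toyota' → outer ELSE → N
vin=S65: make='Tesla' → inner[ELSE] → W
vin=S66: make='Ford' → outer ELSE → N
vin=S72: make='Tesla' → inner[mpg < 17] → N
vin=S73: make='BMW' → outer ELSE → N
vin=S88: make='BMW' → outer ELSE → N
vin=S93: make='Honda' → inner[year < 2019] → W
vin=S98: make='Ford' → outer ELSE → N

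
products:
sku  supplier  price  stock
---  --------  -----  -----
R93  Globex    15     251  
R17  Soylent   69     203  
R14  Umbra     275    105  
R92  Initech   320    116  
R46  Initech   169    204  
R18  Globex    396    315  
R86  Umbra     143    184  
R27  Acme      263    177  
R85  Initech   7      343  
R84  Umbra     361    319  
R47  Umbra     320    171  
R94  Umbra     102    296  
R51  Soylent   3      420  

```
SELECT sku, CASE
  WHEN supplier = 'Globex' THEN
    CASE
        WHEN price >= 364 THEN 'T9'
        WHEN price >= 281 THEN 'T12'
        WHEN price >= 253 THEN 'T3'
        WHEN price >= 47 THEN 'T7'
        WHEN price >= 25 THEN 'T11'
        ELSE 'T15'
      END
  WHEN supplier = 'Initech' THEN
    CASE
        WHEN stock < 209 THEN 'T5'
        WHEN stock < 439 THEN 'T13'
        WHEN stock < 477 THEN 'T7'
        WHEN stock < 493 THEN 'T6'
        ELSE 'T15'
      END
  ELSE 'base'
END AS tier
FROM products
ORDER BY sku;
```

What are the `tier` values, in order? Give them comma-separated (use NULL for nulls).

sku=R14: supplier='Umbra' → outer ELSE → base
sku=R17: supplier='Soylent' → outer ELSE → base
sku=R18: supplier='Globex' → inner[price >= 364] → T9
sku=R27: supplier='Acme' → outer ELSE → base
sku=R46: supplier='Initech' → inner[stock < 209] → T5
sku=R47: supplier='Umbra' → outer ELSE → base
sku=R51: supplier='Soylent' → outer ELSE → base
sku=R84: supplier='Umbra' → outer ELSE → base
sku=R85: supplier='Initech' → inner[stock < 439] → T13
sku=R86: supplier='Umbra' → outer ELSE → base
sku=R92: supplier='Initech' → inner[stock < 209] → T5
sku=R93: supplier='Globex' → inner[ELSE] → T15
sku=R94: supplier='Umbra' → outer ELSE → base

base, base, T9, base, T5, base, base, base, T13, base, T5, T15, base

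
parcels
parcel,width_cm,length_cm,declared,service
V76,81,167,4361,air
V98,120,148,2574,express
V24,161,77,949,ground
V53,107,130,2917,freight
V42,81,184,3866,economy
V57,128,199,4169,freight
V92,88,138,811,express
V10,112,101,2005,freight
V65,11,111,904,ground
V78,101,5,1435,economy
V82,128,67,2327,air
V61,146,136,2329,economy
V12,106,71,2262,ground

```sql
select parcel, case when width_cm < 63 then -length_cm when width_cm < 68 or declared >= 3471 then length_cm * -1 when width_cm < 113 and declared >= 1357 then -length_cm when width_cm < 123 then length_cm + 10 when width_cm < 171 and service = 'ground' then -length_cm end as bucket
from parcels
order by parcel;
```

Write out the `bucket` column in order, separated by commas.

parcel=V10: width_cm < 113 and declared >= 1357 → -101
parcel=V12: width_cm < 113 and declared >= 1357 → -71
parcel=V24: width_cm < 171 and service = 'ground' → -77
parcel=V42: width_cm < 68 or declared >= 3471 → -184
parcel=V53: width_cm < 113 and declared >= 1357 → -130
parcel=V57: width_cm < 68 or declared >= 3471 → -199
parcel=V61: (no match → NULL) → NULL
parcel=V65: width_cm < 63 → -111
parcel=V76: width_cm < 68 or declared >= 3471 → -167
parcel=V78: width_cm < 113 and declared >= 1357 → -5
parcel=V82: (no match → NULL) → NULL
parcel=V92: width_cm < 123 → 148
parcel=V98: width_cm < 123 → 158

-101, -71, -77, -184, -130, -199, NULL, -111, -167, -5, NULL, 148, 158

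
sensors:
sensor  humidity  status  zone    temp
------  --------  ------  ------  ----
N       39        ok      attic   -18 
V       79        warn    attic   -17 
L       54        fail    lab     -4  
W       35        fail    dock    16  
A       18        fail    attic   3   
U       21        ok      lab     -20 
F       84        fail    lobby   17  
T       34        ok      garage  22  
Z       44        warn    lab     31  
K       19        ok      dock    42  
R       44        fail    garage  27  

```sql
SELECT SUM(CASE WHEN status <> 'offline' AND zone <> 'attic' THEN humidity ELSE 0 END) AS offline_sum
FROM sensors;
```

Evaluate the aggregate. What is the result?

335

sensor=N: ✗
sensor=V: ✗
sensor=L: ✓ → 54
sensor=W: ✓ → 35
sensor=A: ✗
sensor=U: ✓ → 21
sensor=F: ✓ → 84
sensor=T: ✓ → 34
sensor=Z: ✓ → 44
sensor=K: ✓ → 19
sensor=R: ✓ → 44
offline_sum = 54 + 35 + 21 + 84 + 34 + 44 + 19 + 44 = 335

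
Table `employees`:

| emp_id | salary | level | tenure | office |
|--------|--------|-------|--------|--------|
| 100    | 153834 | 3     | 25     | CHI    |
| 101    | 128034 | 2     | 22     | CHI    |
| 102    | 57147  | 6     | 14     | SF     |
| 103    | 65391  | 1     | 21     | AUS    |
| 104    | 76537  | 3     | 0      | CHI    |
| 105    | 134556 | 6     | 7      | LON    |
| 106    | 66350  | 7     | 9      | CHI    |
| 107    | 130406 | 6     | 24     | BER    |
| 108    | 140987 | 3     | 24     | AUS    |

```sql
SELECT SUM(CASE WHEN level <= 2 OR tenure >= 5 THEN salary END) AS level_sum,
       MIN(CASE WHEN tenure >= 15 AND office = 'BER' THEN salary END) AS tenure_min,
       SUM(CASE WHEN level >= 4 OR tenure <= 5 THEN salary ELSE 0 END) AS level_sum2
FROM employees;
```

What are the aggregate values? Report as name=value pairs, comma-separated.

[level_sum: level <= 2 OR tenure >= 5]
emp_id=100: ✓ → 153834
emp_id=101: ✓ → 128034
emp_id=102: ✓ → 57147
emp_id=103: ✓ → 65391
emp_id=104: ✗
emp_id=105: ✓ → 134556
emp_id=106: ✓ → 66350
emp_id=107: ✓ → 130406
emp_id=108: ✓ → 140987
level_sum = 153834 + 128034 + 57147 + 65391 + 134556 + 66350 + 130406 + 140987 = 876705
—
[tenure_min: tenure >= 15 AND office = 'BER']
emp_id=100: ✗
emp_id=101: ✗
emp_id=102: ✗
emp_id=103: ✗
emp_id=104: ✗
emp_id=105: ✗
emp_id=106: ✗
emp_id=107: ✓ → 130406
emp_id=108: ✗
tenure_min = MIN(130406) = 130406
—
[level_sum2: level >= 4 OR tenure <= 5]
emp_id=100: ✗
emp_id=101: ✗
emp_id=102: ✓ → 57147
emp_id=103: ✗
emp_id=104: ✓ → 76537
emp_id=105: ✓ → 134556
emp_id=106: ✓ → 66350
emp_id=107: ✓ → 130406
emp_id=108: ✗
level_sum2 = 57147 + 76537 + 134556 + 66350 + 130406 = 464996

level_sum=876705, tenure_min=130406, level_sum2=464996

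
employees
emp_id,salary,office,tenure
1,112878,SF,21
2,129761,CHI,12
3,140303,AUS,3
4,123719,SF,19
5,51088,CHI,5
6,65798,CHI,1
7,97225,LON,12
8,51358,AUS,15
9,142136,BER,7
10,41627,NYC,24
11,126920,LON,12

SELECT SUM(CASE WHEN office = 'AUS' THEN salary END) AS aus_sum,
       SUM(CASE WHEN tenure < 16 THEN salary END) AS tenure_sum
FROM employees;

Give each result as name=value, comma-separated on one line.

[aus_sum: office = 'AUS']
emp_id=1: ✗
emp_id=2: ✗
emp_id=3: ✓ → 140303
emp_id=4: ✗
emp_id=5: ✗
emp_id=6: ✗
emp_id=7: ✗
emp_id=8: ✓ → 51358
emp_id=9: ✗
emp_id=10: ✗
emp_id=11: ✗
aus_sum = 140303 + 51358 = 191661
—
[tenure_sum: tenure < 16]
emp_id=1: ✗
emp_id=2: ✓ → 129761
emp_id=3: ✓ → 140303
emp_id=4: ✗
emp_id=5: ✓ → 51088
emp_id=6: ✓ → 65798
emp_id=7: ✓ → 97225
emp_id=8: ✓ → 51358
emp_id=9: ✓ → 142136
emp_id=10: ✗
emp_id=11: ✓ → 126920
tenure_sum = 129761 + 140303 + 51088 + 65798 + 97225 + 51358 + 142136 + 126920 = 804589

aus_sum=191661, tenure_sum=804589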